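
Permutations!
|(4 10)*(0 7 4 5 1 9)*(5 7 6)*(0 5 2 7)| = 6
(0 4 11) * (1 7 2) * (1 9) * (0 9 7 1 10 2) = [4, 1, 7, 3, 11, 5, 6, 0, 8, 10, 2, 9] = (0 4 11 9 10 2 7)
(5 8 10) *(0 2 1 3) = (0 2 1 3)(5 8 10) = [2, 3, 1, 0, 4, 8, 6, 7, 10, 9, 5]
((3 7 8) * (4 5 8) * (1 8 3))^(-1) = ((1 8)(3 7 4 5))^(-1) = (1 8)(3 5 4 7)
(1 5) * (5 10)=[0, 10, 2, 3, 4, 1, 6, 7, 8, 9, 5]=(1 10 5)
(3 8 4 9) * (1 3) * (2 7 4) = (1 3 8 2 7 4 9) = [0, 3, 7, 8, 9, 5, 6, 4, 2, 1]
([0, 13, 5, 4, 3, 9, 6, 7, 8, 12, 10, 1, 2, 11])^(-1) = [0, 11, 12, 4, 3, 2, 6, 7, 8, 5, 10, 13, 9, 1]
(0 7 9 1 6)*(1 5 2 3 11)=(0 7 9 5 2 3 11 1 6)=[7, 6, 3, 11, 4, 2, 0, 9, 8, 5, 10, 1]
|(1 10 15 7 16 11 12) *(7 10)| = |(1 7 16 11 12)(10 15)| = 10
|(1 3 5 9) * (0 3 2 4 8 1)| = |(0 3 5 9)(1 2 4 8)| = 4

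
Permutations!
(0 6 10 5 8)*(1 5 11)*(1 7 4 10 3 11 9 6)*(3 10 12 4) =(0 1 5 8)(3 11 7)(4 12)(6 10 9) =[1, 5, 2, 11, 12, 8, 10, 3, 0, 6, 9, 7, 4]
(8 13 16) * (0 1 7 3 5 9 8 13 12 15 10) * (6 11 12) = (0 1 7 3 5 9 8 6 11 12 15 10)(13 16) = [1, 7, 2, 5, 4, 9, 11, 3, 6, 8, 0, 12, 15, 16, 14, 10, 13]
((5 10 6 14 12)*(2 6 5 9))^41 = (2 6 14 12 9)(5 10)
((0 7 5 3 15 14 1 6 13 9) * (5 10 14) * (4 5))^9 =((0 7 10 14 1 6 13 9)(3 15 4 5))^9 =(0 7 10 14 1 6 13 9)(3 15 4 5)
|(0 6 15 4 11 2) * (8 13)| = 6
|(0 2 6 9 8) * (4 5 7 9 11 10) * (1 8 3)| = 12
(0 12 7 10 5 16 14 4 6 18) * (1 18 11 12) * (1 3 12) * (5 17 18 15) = (0 3 12 7 10 17 18)(1 15 5 16 14 4 6 11) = [3, 15, 2, 12, 6, 16, 11, 10, 8, 9, 17, 1, 7, 13, 4, 5, 14, 18, 0]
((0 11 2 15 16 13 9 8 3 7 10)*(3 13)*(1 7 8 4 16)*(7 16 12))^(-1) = (0 10 7 12 4 9 13 8 3 16 1 15 2 11)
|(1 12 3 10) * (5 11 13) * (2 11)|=4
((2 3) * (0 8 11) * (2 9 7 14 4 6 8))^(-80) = ((0 2 3 9 7 14 4 6 8 11))^(-80) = (14)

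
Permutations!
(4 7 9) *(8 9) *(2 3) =(2 3)(4 7 8 9) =[0, 1, 3, 2, 7, 5, 6, 8, 9, 4]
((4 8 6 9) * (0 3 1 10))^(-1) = ((0 3 1 10)(4 8 6 9))^(-1) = (0 10 1 3)(4 9 6 8)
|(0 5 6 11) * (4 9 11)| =|(0 5 6 4 9 11)| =6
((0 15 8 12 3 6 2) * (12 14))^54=(0 6 12 8)(2 3 14 15)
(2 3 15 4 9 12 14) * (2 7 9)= (2 3 15 4)(7 9 12 14)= [0, 1, 3, 15, 2, 5, 6, 9, 8, 12, 10, 11, 14, 13, 7, 4]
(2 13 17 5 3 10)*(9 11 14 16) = (2 13 17 5 3 10)(9 11 14 16) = [0, 1, 13, 10, 4, 3, 6, 7, 8, 11, 2, 14, 12, 17, 16, 15, 9, 5]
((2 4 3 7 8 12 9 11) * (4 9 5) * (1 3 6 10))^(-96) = ((1 3 7 8 12 5 4 6 10)(2 9 11))^(-96) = (1 8 4)(3 12 6)(5 10 7)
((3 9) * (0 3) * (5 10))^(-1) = ((0 3 9)(5 10))^(-1) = (0 9 3)(5 10)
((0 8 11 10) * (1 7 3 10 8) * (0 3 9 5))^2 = ((0 1 7 9 5)(3 10)(8 11))^2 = (11)(0 7 5 1 9)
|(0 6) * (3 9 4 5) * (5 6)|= |(0 5 3 9 4 6)|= 6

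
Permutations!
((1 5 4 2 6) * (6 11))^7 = ((1 5 4 2 11 6))^7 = (1 5 4 2 11 6)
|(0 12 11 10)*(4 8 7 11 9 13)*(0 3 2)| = 11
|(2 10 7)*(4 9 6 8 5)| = |(2 10 7)(4 9 6 8 5)| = 15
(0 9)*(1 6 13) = (0 9)(1 6 13) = [9, 6, 2, 3, 4, 5, 13, 7, 8, 0, 10, 11, 12, 1]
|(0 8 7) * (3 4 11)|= |(0 8 7)(3 4 11)|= 3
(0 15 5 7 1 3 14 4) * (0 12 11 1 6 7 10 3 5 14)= [15, 5, 2, 0, 12, 10, 7, 6, 8, 9, 3, 1, 11, 13, 4, 14]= (0 15 14 4 12 11 1 5 10 3)(6 7)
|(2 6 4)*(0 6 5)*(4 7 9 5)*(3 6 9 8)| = |(0 9 5)(2 4)(3 6 7 8)| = 12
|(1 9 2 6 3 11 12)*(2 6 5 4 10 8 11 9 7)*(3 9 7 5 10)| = 10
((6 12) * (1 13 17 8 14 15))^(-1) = (1 15 14 8 17 13)(6 12)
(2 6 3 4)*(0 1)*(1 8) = (0 8 1)(2 6 3 4) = [8, 0, 6, 4, 2, 5, 3, 7, 1]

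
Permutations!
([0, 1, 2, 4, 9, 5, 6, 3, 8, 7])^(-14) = (3 9)(4 7)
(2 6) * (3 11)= (2 6)(3 11)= [0, 1, 6, 11, 4, 5, 2, 7, 8, 9, 10, 3]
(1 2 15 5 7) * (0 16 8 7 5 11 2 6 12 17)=(0 16 8 7 1 6 12 17)(2 15 11)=[16, 6, 15, 3, 4, 5, 12, 1, 7, 9, 10, 2, 17, 13, 14, 11, 8, 0]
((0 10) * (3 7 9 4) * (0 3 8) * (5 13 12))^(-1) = (0 8 4 9 7 3 10)(5 12 13)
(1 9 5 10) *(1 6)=(1 9 5 10 6)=[0, 9, 2, 3, 4, 10, 1, 7, 8, 5, 6]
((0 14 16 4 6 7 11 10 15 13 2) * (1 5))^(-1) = ((0 14 16 4 6 7 11 10 15 13 2)(1 5))^(-1) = (0 2 13 15 10 11 7 6 4 16 14)(1 5)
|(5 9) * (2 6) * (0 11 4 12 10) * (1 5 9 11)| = 14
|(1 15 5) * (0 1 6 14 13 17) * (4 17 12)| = 10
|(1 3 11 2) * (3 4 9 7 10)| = 8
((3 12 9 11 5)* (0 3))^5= ((0 3 12 9 11 5))^5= (0 5 11 9 12 3)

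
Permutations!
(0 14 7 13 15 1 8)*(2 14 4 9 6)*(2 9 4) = [2, 8, 14, 3, 4, 5, 9, 13, 0, 6, 10, 11, 12, 15, 7, 1] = (0 2 14 7 13 15 1 8)(6 9)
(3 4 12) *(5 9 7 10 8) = (3 4 12)(5 9 7 10 8) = [0, 1, 2, 4, 12, 9, 6, 10, 5, 7, 8, 11, 3]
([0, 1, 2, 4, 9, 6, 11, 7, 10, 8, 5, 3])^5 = (3 5 9 11 10 4 6 8)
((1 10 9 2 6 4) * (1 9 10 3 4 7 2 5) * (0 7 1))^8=(10)(0 5 9 4 3 1 6 2 7)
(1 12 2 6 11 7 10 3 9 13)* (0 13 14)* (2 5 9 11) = (0 13 1 12 5 9 14)(2 6)(3 11 7 10) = [13, 12, 6, 11, 4, 9, 2, 10, 8, 14, 3, 7, 5, 1, 0]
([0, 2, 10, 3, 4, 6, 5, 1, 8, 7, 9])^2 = [0, 10, 9, 3, 4, 5, 6, 2, 8, 1, 7]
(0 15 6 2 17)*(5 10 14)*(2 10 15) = (0 2 17)(5 15 6 10 14) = [2, 1, 17, 3, 4, 15, 10, 7, 8, 9, 14, 11, 12, 13, 5, 6, 16, 0]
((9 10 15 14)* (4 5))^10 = ((4 5)(9 10 15 14))^10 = (9 15)(10 14)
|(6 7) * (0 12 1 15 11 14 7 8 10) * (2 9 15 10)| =|(0 12 1 10)(2 9 15 11 14 7 6 8)| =8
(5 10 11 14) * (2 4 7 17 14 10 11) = (2 4 7 17 14 5 11 10) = [0, 1, 4, 3, 7, 11, 6, 17, 8, 9, 2, 10, 12, 13, 5, 15, 16, 14]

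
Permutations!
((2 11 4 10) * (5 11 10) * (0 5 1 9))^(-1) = ((0 5 11 4 1 9)(2 10))^(-1) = (0 9 1 4 11 5)(2 10)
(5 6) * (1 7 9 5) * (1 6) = (1 7 9 5) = [0, 7, 2, 3, 4, 1, 6, 9, 8, 5]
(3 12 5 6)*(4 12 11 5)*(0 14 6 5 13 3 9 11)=(0 14 6 9 11 13 3)(4 12)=[14, 1, 2, 0, 12, 5, 9, 7, 8, 11, 10, 13, 4, 3, 6]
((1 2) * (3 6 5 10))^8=((1 2)(3 6 5 10))^8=(10)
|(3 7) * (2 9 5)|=6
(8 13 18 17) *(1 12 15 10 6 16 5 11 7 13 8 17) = (1 12 15 10 6 16 5 11 7 13 18) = [0, 12, 2, 3, 4, 11, 16, 13, 8, 9, 6, 7, 15, 18, 14, 10, 5, 17, 1]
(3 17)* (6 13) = (3 17)(6 13) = [0, 1, 2, 17, 4, 5, 13, 7, 8, 9, 10, 11, 12, 6, 14, 15, 16, 3]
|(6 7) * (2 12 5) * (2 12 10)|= |(2 10)(5 12)(6 7)|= 2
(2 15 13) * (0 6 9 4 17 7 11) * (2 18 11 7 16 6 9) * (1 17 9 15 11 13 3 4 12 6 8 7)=(0 15 3 4 9 12 6 2 11)(1 17 16 8 7)(13 18)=[15, 17, 11, 4, 9, 5, 2, 1, 7, 12, 10, 0, 6, 18, 14, 3, 8, 16, 13]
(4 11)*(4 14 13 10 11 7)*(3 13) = [0, 1, 2, 13, 7, 5, 6, 4, 8, 9, 11, 14, 12, 10, 3] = (3 13 10 11 14)(4 7)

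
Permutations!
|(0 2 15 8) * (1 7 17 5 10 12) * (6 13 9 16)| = 12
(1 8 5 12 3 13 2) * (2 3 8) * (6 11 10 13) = [0, 2, 1, 6, 4, 12, 11, 7, 5, 9, 13, 10, 8, 3] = (1 2)(3 6 11 10 13)(5 12 8)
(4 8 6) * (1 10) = [0, 10, 2, 3, 8, 5, 4, 7, 6, 9, 1] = (1 10)(4 8 6)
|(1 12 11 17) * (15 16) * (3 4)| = 4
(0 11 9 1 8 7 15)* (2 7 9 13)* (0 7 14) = (0 11 13 2 14)(1 8 9)(7 15) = [11, 8, 14, 3, 4, 5, 6, 15, 9, 1, 10, 13, 12, 2, 0, 7]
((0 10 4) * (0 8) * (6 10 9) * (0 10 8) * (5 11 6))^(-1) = ((0 9 5 11 6 8 10 4))^(-1) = (0 4 10 8 6 11 5 9)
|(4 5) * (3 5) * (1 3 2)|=5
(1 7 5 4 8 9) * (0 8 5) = [8, 7, 2, 3, 5, 4, 6, 0, 9, 1] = (0 8 9 1 7)(4 5)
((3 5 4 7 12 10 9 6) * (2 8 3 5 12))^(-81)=((2 8 3 12 10 9 6 5 4 7))^(-81)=(2 7 4 5 6 9 10 12 3 8)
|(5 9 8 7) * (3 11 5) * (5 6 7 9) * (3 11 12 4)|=6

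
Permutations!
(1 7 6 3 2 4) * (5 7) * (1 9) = (1 5 7 6 3 2 4 9) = [0, 5, 4, 2, 9, 7, 3, 6, 8, 1]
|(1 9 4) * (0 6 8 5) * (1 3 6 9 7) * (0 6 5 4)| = 10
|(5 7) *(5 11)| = 3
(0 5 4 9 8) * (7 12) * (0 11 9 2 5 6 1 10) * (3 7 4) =(0 6 1 10)(2 5 3 7 12 4)(8 11 9) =[6, 10, 5, 7, 2, 3, 1, 12, 11, 8, 0, 9, 4]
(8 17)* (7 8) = (7 8 17) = [0, 1, 2, 3, 4, 5, 6, 8, 17, 9, 10, 11, 12, 13, 14, 15, 16, 7]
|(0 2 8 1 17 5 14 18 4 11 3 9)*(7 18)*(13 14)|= |(0 2 8 1 17 5 13 14 7 18 4 11 3 9)|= 14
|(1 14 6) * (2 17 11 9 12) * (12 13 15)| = 21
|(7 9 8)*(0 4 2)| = |(0 4 2)(7 9 8)| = 3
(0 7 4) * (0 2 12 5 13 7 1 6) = [1, 6, 12, 3, 2, 13, 0, 4, 8, 9, 10, 11, 5, 7] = (0 1 6)(2 12 5 13 7 4)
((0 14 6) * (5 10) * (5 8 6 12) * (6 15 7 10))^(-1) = (0 6 5 12 14)(7 15 8 10)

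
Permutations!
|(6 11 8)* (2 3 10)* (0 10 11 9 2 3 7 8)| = |(0 10 3 11)(2 7 8 6 9)| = 20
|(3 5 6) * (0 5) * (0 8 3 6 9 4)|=4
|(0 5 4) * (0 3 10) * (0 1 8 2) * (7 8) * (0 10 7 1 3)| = 15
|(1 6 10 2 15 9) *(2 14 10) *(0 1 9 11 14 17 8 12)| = 11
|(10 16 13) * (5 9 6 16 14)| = 7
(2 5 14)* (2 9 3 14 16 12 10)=[0, 1, 5, 14, 4, 16, 6, 7, 8, 3, 2, 11, 10, 13, 9, 15, 12]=(2 5 16 12 10)(3 14 9)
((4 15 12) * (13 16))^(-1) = ((4 15 12)(13 16))^(-1) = (4 12 15)(13 16)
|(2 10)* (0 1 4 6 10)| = 6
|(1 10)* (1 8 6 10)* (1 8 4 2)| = |(1 8 6 10 4 2)| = 6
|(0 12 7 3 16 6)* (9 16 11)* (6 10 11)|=20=|(0 12 7 3 6)(9 16 10 11)|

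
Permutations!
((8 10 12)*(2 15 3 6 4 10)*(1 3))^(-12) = ((1 3 6 4 10 12 8 2 15))^(-12) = (1 8 4)(2 10 3)(6 15 12)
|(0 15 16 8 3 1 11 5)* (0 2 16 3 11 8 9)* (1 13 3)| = |(0 15 1 8 11 5 2 16 9)(3 13)| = 18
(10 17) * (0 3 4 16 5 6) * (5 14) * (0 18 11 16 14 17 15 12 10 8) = (0 3 4 14 5 6 18 11 16 17 8)(10 15 12) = [3, 1, 2, 4, 14, 6, 18, 7, 0, 9, 15, 16, 10, 13, 5, 12, 17, 8, 11]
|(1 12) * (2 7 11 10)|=|(1 12)(2 7 11 10)|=4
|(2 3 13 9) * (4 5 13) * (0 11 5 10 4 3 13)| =|(0 11 5)(2 13 9)(4 10)| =6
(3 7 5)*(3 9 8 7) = [0, 1, 2, 3, 4, 9, 6, 5, 7, 8] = (5 9 8 7)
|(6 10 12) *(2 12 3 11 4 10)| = |(2 12 6)(3 11 4 10)| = 12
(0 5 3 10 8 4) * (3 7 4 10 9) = (0 5 7 4)(3 9)(8 10) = [5, 1, 2, 9, 0, 7, 6, 4, 10, 3, 8]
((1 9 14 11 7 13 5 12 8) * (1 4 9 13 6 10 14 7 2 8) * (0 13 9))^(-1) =((0 13 5 12 1 9 7 6 10 14 11 2 8 4))^(-1) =(0 4 8 2 11 14 10 6 7 9 1 12 5 13)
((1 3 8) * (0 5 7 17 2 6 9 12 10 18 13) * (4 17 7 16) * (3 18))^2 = ((0 5 16 4 17 2 6 9 12 10 3 8 1 18 13))^2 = (0 16 17 6 12 3 1 13 5 4 2 9 10 8 18)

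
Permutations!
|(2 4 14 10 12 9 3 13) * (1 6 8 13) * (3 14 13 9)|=|(1 6 8 9 14 10 12 3)(2 4 13)|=24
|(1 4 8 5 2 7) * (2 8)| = 4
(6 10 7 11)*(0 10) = (0 10 7 11 6) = [10, 1, 2, 3, 4, 5, 0, 11, 8, 9, 7, 6]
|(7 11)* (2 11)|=3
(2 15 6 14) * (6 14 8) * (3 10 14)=(2 15 3 10 14)(6 8)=[0, 1, 15, 10, 4, 5, 8, 7, 6, 9, 14, 11, 12, 13, 2, 3]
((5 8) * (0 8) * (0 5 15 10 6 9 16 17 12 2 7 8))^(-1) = ((2 7 8 15 10 6 9 16 17 12))^(-1) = (2 12 17 16 9 6 10 15 8 7)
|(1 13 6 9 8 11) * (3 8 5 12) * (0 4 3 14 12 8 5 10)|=22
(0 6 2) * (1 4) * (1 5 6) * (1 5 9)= (0 5 6 2)(1 4 9)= [5, 4, 0, 3, 9, 6, 2, 7, 8, 1]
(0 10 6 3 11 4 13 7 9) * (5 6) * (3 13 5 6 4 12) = (0 10 6 13 7 9)(3 11 12)(4 5) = [10, 1, 2, 11, 5, 4, 13, 9, 8, 0, 6, 12, 3, 7]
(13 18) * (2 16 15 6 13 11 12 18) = [0, 1, 16, 3, 4, 5, 13, 7, 8, 9, 10, 12, 18, 2, 14, 6, 15, 17, 11] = (2 16 15 6 13)(11 12 18)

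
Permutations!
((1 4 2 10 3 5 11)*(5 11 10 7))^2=((1 4 2 7 5 10 3 11))^2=(1 2 5 3)(4 7 10 11)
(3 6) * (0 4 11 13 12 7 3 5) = [4, 1, 2, 6, 11, 0, 5, 3, 8, 9, 10, 13, 7, 12] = (0 4 11 13 12 7 3 6 5)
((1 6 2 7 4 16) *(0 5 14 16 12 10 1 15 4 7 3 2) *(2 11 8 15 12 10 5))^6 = (0 4 3 1 8)(2 10 11 6 15)(5 16)(12 14)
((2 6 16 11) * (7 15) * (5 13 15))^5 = ((2 6 16 11)(5 13 15 7))^5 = (2 6 16 11)(5 13 15 7)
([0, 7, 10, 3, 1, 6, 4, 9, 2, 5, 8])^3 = [0, 5, 2, 3, 9, 1, 7, 6, 8, 4, 10]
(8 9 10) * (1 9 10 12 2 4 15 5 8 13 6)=(1 9 12 2 4 15 5 8 10 13 6)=[0, 9, 4, 3, 15, 8, 1, 7, 10, 12, 13, 11, 2, 6, 14, 5]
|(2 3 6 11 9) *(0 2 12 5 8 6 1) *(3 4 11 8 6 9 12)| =11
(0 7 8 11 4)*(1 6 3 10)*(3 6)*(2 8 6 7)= [2, 3, 8, 10, 0, 5, 7, 6, 11, 9, 1, 4]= (0 2 8 11 4)(1 3 10)(6 7)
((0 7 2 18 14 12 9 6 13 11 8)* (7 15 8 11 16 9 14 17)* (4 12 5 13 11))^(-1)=(0 8 15)(2 7 17 18)(4 11 6 9 16 13 5 14 12)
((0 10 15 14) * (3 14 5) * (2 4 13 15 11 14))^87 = ((0 10 11 14)(2 4 13 15 5 3))^87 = (0 14 11 10)(2 15)(3 13)(4 5)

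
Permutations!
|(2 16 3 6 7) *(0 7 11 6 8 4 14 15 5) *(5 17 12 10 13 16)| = |(0 7 2 5)(3 8 4 14 15 17 12 10 13 16)(6 11)| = 20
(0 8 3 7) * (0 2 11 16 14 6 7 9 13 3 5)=(0 8 5)(2 11 16 14 6 7)(3 9 13)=[8, 1, 11, 9, 4, 0, 7, 2, 5, 13, 10, 16, 12, 3, 6, 15, 14]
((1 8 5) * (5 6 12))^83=((1 8 6 12 5))^83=(1 12 8 5 6)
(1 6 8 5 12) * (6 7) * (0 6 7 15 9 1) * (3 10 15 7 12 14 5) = (0 6 8 3 10 15 9 1 7 12)(5 14) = [6, 7, 2, 10, 4, 14, 8, 12, 3, 1, 15, 11, 0, 13, 5, 9]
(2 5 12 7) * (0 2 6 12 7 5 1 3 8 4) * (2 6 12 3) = [6, 2, 1, 8, 0, 7, 3, 12, 4, 9, 10, 11, 5] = (0 6 3 8 4)(1 2)(5 7 12)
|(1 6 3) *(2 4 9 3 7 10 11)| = 9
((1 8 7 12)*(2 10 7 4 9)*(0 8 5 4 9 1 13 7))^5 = (1 4 5)(7 13 12)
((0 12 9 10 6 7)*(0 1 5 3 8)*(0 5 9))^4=((0 12)(1 9 10 6 7)(3 8 5))^4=(12)(1 7 6 10 9)(3 8 5)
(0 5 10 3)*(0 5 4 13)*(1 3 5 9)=(0 4 13)(1 3 9)(5 10)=[4, 3, 2, 9, 13, 10, 6, 7, 8, 1, 5, 11, 12, 0]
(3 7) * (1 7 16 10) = (1 7 3 16 10) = [0, 7, 2, 16, 4, 5, 6, 3, 8, 9, 1, 11, 12, 13, 14, 15, 10]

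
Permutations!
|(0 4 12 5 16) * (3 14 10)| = |(0 4 12 5 16)(3 14 10)| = 15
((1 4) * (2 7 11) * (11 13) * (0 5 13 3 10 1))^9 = ((0 5 13 11 2 7 3 10 1 4))^9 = (0 4 1 10 3 7 2 11 13 5)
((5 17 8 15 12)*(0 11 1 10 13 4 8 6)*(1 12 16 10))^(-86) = (0 17 12)(4 10 15)(5 11 6)(8 13 16)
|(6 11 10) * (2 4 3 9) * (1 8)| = |(1 8)(2 4 3 9)(6 11 10)| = 12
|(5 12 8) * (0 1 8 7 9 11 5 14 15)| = |(0 1 8 14 15)(5 12 7 9 11)| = 5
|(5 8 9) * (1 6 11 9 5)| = 4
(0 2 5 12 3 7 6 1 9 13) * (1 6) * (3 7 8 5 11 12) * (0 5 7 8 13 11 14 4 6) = (0 2 14 4 6)(1 9 11 12 8 7)(3 13 5) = [2, 9, 14, 13, 6, 3, 0, 1, 7, 11, 10, 12, 8, 5, 4]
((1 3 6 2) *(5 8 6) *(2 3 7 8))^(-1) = ((1 7 8 6 3 5 2))^(-1) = (1 2 5 3 6 8 7)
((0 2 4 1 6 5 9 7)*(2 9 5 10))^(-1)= ((0 9 7)(1 6 10 2 4))^(-1)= (0 7 9)(1 4 2 10 6)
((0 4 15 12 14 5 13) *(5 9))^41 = ((0 4 15 12 14 9 5 13))^41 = (0 4 15 12 14 9 5 13)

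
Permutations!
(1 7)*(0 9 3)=(0 9 3)(1 7)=[9, 7, 2, 0, 4, 5, 6, 1, 8, 3]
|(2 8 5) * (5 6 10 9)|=|(2 8 6 10 9 5)|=6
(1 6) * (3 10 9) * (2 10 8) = [0, 6, 10, 8, 4, 5, 1, 7, 2, 3, 9] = (1 6)(2 10 9 3 8)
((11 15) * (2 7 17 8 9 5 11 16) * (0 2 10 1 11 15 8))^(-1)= ((0 2 7 17)(1 11 8 9 5 15 16 10))^(-1)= (0 17 7 2)(1 10 16 15 5 9 8 11)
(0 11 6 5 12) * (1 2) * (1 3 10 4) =(0 11 6 5 12)(1 2 3 10 4) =[11, 2, 3, 10, 1, 12, 5, 7, 8, 9, 4, 6, 0]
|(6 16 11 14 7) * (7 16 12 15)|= |(6 12 15 7)(11 14 16)|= 12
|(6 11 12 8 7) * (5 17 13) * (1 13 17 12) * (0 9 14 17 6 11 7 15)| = |(0 9 14 17 6 7 11 1 13 5 12 8 15)| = 13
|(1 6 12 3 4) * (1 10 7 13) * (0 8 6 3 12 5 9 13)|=11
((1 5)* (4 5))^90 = (5)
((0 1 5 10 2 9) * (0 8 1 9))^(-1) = ((0 9 8 1 5 10 2))^(-1) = (0 2 10 5 1 8 9)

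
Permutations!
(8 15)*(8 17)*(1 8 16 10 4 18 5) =(1 8 15 17 16 10 4 18 5) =[0, 8, 2, 3, 18, 1, 6, 7, 15, 9, 4, 11, 12, 13, 14, 17, 10, 16, 5]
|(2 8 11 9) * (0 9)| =|(0 9 2 8 11)| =5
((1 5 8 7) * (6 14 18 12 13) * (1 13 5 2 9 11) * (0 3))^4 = (5 6)(7 18)(8 14)(12 13) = ((0 3)(1 2 9 11)(5 8 7 13 6 14 18 12))^4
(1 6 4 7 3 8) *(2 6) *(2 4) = (1 4 7 3 8)(2 6) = [0, 4, 6, 8, 7, 5, 2, 3, 1]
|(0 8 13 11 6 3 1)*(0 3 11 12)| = 4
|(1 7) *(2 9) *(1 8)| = |(1 7 8)(2 9)| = 6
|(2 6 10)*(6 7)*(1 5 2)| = 6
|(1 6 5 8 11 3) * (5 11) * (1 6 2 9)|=|(1 2 9)(3 6 11)(5 8)|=6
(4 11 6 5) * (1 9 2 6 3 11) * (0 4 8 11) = (0 4 1 9 2 6 5 8 11 3) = [4, 9, 6, 0, 1, 8, 5, 7, 11, 2, 10, 3]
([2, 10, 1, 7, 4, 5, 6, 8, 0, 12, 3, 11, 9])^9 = (0 1 3 8 2 10 7)(9 12)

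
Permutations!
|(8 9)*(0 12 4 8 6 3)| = |(0 12 4 8 9 6 3)| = 7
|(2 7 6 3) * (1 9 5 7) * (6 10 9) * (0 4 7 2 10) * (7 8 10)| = 11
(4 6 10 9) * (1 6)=[0, 6, 2, 3, 1, 5, 10, 7, 8, 4, 9]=(1 6 10 9 4)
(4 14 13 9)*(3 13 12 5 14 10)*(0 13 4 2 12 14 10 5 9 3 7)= (14)(0 13 3 4 5 10 7)(2 12 9)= [13, 1, 12, 4, 5, 10, 6, 0, 8, 2, 7, 11, 9, 3, 14]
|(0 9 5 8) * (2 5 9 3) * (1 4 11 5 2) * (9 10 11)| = |(0 3 1 4 9 10 11 5 8)| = 9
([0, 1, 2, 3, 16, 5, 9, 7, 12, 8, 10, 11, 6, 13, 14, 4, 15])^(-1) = (4 15 16)(6 12 8 9)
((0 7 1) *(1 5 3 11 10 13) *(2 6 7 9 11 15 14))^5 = ((0 9 11 10 13 1)(2 6 7 5 3 15 14))^5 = (0 1 13 10 11 9)(2 15 5 6 14 3 7)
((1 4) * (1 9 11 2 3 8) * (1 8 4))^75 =(11)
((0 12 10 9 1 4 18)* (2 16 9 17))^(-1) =((0 12 10 17 2 16 9 1 4 18))^(-1) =(0 18 4 1 9 16 2 17 10 12)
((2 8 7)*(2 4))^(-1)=((2 8 7 4))^(-1)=(2 4 7 8)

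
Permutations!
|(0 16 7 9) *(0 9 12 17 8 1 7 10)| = 15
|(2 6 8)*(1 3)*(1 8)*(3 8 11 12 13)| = |(1 8 2 6)(3 11 12 13)| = 4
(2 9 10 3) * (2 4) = (2 9 10 3 4) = [0, 1, 9, 4, 2, 5, 6, 7, 8, 10, 3]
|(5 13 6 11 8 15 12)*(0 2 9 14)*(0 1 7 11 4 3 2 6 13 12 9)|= 70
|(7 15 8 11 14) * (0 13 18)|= |(0 13 18)(7 15 8 11 14)|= 15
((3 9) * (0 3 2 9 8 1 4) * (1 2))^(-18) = ((0 3 8 2 9 1 4))^(-18) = (0 2 4 8 1 3 9)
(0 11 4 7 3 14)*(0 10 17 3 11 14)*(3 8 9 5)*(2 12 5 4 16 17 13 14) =(0 2 12 5 3)(4 7 11 16 17 8 9)(10 13 14) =[2, 1, 12, 0, 7, 3, 6, 11, 9, 4, 13, 16, 5, 14, 10, 15, 17, 8]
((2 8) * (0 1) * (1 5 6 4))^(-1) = (0 1 4 6 5)(2 8)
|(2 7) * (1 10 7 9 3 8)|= |(1 10 7 2 9 3 8)|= 7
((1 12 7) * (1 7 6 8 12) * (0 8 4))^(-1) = ((0 8 12 6 4))^(-1) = (0 4 6 12 8)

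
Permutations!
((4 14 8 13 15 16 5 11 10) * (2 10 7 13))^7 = (2 4 8 10 14)(5 11 7 13 15 16) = ((2 10 4 14 8)(5 11 7 13 15 16))^7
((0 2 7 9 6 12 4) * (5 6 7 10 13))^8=(13)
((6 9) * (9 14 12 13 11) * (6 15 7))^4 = ((6 14 12 13 11 9 15 7))^4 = (6 11)(7 13)(9 14)(12 15)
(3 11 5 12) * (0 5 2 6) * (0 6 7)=(0 5 12 3 11 2 7)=[5, 1, 7, 11, 4, 12, 6, 0, 8, 9, 10, 2, 3]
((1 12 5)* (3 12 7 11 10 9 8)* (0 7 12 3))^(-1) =(0 8 9 10 11 7)(1 5 12)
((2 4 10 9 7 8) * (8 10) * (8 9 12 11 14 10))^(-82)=((2 4 9 7 8)(10 12 11 14))^(-82)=(2 7 4 8 9)(10 11)(12 14)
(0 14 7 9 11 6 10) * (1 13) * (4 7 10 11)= (0 14 10)(1 13)(4 7 9)(6 11)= [14, 13, 2, 3, 7, 5, 11, 9, 8, 4, 0, 6, 12, 1, 10]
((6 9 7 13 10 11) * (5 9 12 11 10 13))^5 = (13)(5 7 9)(6 11 12)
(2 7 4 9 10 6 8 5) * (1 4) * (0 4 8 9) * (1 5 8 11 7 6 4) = (0 1 11 7 5 2 6 9 10 4) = [1, 11, 6, 3, 0, 2, 9, 5, 8, 10, 4, 7]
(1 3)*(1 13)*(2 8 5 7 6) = (1 3 13)(2 8 5 7 6) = [0, 3, 8, 13, 4, 7, 2, 6, 5, 9, 10, 11, 12, 1]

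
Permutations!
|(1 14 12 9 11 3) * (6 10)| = 6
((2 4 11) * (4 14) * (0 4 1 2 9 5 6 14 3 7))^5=(0 6 7 5 3 9 2 11 1 4 14)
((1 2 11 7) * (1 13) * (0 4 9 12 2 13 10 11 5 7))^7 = ((0 4 9 12 2 5 7 10 11)(1 13))^7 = (0 10 5 12 4 11 7 2 9)(1 13)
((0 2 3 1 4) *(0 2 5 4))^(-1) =((0 5 4 2 3 1))^(-1) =(0 1 3 2 4 5)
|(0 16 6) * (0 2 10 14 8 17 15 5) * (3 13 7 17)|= |(0 16 6 2 10 14 8 3 13 7 17 15 5)|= 13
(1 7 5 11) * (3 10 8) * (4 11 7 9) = (1 9 4 11)(3 10 8)(5 7) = [0, 9, 2, 10, 11, 7, 6, 5, 3, 4, 8, 1]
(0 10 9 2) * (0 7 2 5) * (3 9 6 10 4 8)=(0 4 8 3 9 5)(2 7)(6 10)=[4, 1, 7, 9, 8, 0, 10, 2, 3, 5, 6]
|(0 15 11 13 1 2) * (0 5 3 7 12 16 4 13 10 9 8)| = |(0 15 11 10 9 8)(1 2 5 3 7 12 16 4 13)| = 18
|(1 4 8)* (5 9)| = |(1 4 8)(5 9)| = 6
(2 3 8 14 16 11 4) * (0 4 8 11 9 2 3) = (0 4 3 11 8 14 16 9 2) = [4, 1, 0, 11, 3, 5, 6, 7, 14, 2, 10, 8, 12, 13, 16, 15, 9]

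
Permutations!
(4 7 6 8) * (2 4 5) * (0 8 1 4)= (0 8 5 2)(1 4 7 6)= [8, 4, 0, 3, 7, 2, 1, 6, 5]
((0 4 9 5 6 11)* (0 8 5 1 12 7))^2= (0 9 12)(1 7 4)(5 11)(6 8)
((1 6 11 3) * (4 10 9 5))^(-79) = (1 6 11 3)(4 10 9 5)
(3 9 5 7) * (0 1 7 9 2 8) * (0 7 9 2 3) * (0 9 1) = (2 8 7 9 5) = [0, 1, 8, 3, 4, 2, 6, 9, 7, 5]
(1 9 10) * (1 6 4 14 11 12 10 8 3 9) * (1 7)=[0, 7, 2, 9, 14, 5, 4, 1, 3, 8, 6, 12, 10, 13, 11]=(1 7)(3 9 8)(4 14 11 12 10 6)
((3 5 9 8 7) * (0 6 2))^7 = ((0 6 2)(3 5 9 8 7))^7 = (0 6 2)(3 9 7 5 8)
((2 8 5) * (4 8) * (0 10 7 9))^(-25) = (0 9 7 10)(2 5 8 4)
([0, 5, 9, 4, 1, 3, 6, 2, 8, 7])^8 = [0, 1, 7, 3, 4, 5, 6, 9, 8, 2]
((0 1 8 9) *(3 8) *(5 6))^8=((0 1 3 8 9)(5 6))^8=(0 8 1 9 3)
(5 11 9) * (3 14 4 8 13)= (3 14 4 8 13)(5 11 9)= [0, 1, 2, 14, 8, 11, 6, 7, 13, 5, 10, 9, 12, 3, 4]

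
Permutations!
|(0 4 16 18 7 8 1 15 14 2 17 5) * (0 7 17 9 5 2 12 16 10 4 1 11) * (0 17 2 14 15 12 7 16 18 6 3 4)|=60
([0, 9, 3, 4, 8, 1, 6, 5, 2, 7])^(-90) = (1 7)(2 4)(3 8)(5 9)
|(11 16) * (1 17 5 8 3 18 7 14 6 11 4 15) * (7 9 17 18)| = 14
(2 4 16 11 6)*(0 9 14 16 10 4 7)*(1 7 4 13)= (0 9 14 16 11 6 2 4 10 13 1 7)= [9, 7, 4, 3, 10, 5, 2, 0, 8, 14, 13, 6, 12, 1, 16, 15, 11]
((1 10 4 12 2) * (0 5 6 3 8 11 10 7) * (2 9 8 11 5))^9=(12)(0 2 1 7)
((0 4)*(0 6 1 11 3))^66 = (11)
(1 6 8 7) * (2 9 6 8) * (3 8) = (1 3 8 7)(2 9 6) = [0, 3, 9, 8, 4, 5, 2, 1, 7, 6]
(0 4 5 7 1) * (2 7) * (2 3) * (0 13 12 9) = [4, 13, 7, 2, 5, 3, 6, 1, 8, 0, 10, 11, 9, 12] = (0 4 5 3 2 7 1 13 12 9)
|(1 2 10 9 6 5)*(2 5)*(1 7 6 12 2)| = 4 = |(1 5 7 6)(2 10 9 12)|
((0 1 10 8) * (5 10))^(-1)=(0 8 10 5 1)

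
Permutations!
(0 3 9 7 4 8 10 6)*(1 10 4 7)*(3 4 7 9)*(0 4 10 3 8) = (0 10 6 4)(1 3 8 7 9) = [10, 3, 2, 8, 0, 5, 4, 9, 7, 1, 6]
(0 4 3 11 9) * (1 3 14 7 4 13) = (0 13 1 3 11 9)(4 14 7) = [13, 3, 2, 11, 14, 5, 6, 4, 8, 0, 10, 9, 12, 1, 7]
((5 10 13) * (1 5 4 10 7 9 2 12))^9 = ((1 5 7 9 2 12)(4 10 13))^9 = (13)(1 9)(2 5)(7 12)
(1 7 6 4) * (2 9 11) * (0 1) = (0 1 7 6 4)(2 9 11) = [1, 7, 9, 3, 0, 5, 4, 6, 8, 11, 10, 2]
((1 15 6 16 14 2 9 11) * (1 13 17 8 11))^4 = (17)(1 14 15 2 6 9 16)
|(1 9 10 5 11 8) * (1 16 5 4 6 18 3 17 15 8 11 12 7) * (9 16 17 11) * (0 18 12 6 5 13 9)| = |(0 18 3 11)(1 16 13 9 10 4 5 6 12 7)(8 17 15)| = 60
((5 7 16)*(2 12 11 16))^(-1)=((2 12 11 16 5 7))^(-1)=(2 7 5 16 11 12)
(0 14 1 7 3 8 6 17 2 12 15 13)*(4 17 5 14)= [4, 7, 12, 8, 17, 14, 5, 3, 6, 9, 10, 11, 15, 0, 1, 13, 16, 2]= (0 4 17 2 12 15 13)(1 7 3 8 6 5 14)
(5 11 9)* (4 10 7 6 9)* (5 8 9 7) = [0, 1, 2, 3, 10, 11, 7, 6, 9, 8, 5, 4] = (4 10 5 11)(6 7)(8 9)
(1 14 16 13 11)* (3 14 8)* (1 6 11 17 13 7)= (1 8 3 14 16 7)(6 11)(13 17)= [0, 8, 2, 14, 4, 5, 11, 1, 3, 9, 10, 6, 12, 17, 16, 15, 7, 13]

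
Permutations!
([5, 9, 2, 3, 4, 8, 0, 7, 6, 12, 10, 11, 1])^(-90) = (12)(0 8)(5 6)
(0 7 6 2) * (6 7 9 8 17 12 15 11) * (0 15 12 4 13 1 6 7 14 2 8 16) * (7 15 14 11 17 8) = (0 9 16)(1 6 7 11 15 17 4 13)(2 14) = [9, 6, 14, 3, 13, 5, 7, 11, 8, 16, 10, 15, 12, 1, 2, 17, 0, 4]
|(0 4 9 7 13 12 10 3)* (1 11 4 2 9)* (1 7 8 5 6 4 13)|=|(0 2 9 8 5 6 4 7 1 11 13 12 10 3)|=14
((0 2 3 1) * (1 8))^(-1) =(0 1 8 3 2)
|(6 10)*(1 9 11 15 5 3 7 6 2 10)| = 8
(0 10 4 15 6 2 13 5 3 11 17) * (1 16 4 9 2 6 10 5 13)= (0 5 3 11 17)(1 16 4 15 10 9 2)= [5, 16, 1, 11, 15, 3, 6, 7, 8, 2, 9, 17, 12, 13, 14, 10, 4, 0]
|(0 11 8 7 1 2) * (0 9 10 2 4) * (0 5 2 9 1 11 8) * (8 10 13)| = |(0 10 9 13 8 7 11)(1 4 5 2)| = 28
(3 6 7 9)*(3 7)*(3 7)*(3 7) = (3 6)(7 9) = [0, 1, 2, 6, 4, 5, 3, 9, 8, 7]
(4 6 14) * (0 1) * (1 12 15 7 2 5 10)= (0 12 15 7 2 5 10 1)(4 6 14)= [12, 0, 5, 3, 6, 10, 14, 2, 8, 9, 1, 11, 15, 13, 4, 7]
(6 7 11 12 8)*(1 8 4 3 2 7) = [0, 8, 7, 2, 3, 5, 1, 11, 6, 9, 10, 12, 4] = (1 8 6)(2 7 11 12 4 3)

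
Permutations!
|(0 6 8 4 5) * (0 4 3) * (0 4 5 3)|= 6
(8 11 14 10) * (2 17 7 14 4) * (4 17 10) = [0, 1, 10, 3, 2, 5, 6, 14, 11, 9, 8, 17, 12, 13, 4, 15, 16, 7] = (2 10 8 11 17 7 14 4)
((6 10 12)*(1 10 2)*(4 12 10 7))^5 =(1 2 6 12 4 7)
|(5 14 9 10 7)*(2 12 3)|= 15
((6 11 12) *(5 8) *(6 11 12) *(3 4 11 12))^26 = ((12)(3 4 11 6)(5 8))^26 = (12)(3 11)(4 6)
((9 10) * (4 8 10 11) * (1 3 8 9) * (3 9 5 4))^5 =(1 10 8 3 11 9)(4 5)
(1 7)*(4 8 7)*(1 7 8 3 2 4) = (8)(2 4 3) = [0, 1, 4, 2, 3, 5, 6, 7, 8]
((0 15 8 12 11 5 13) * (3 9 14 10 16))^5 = ((0 15 8 12 11 5 13)(3 9 14 10 16))^5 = (16)(0 5 12 15 13 11 8)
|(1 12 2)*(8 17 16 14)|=12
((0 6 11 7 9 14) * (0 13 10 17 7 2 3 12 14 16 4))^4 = (0 3 10 16 11 14 7)(2 13 9 6 12 17 4)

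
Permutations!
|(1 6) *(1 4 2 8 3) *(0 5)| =6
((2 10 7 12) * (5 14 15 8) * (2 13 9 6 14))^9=(2 8 14 9 12 10 5 15 6 13 7)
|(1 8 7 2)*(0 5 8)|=|(0 5 8 7 2 1)|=6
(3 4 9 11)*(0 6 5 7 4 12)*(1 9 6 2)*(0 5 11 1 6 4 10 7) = (0 2 6 11 3 12 5)(1 9)(7 10) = [2, 9, 6, 12, 4, 0, 11, 10, 8, 1, 7, 3, 5]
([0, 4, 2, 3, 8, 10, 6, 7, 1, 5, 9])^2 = [0, 8, 2, 3, 1, 9, 6, 7, 4, 10, 5]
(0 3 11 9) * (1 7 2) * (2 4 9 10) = (0 3 11 10 2 1 7 4 9) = [3, 7, 1, 11, 9, 5, 6, 4, 8, 0, 2, 10]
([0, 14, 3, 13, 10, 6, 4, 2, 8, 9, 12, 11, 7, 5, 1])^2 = (14)(2 13 6 10 7 3 5 4 12)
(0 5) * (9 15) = (0 5)(9 15) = [5, 1, 2, 3, 4, 0, 6, 7, 8, 15, 10, 11, 12, 13, 14, 9]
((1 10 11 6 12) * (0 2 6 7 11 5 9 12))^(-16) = (0 6 2)(1 12 9 5 10)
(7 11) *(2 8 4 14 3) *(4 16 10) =(2 8 16 10 4 14 3)(7 11) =[0, 1, 8, 2, 14, 5, 6, 11, 16, 9, 4, 7, 12, 13, 3, 15, 10]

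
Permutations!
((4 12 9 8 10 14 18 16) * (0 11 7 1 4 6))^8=(0 10 1 16 9 11 14 4 6 8 7 18 12)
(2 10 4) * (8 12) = [0, 1, 10, 3, 2, 5, 6, 7, 12, 9, 4, 11, 8] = (2 10 4)(8 12)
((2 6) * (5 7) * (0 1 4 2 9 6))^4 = ((0 1 4 2)(5 7)(6 9))^4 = (9)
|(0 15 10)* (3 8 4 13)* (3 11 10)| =|(0 15 3 8 4 13 11 10)| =8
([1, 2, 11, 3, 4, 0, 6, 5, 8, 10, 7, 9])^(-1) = [5, 0, 1, 3, 4, 7, 6, 10, 8, 11, 9, 2]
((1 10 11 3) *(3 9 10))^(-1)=((1 3)(9 10 11))^(-1)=(1 3)(9 11 10)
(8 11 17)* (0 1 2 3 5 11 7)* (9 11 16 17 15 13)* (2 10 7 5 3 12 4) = (0 1 10 7)(2 12 4)(5 16 17 8)(9 11 15 13) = [1, 10, 12, 3, 2, 16, 6, 0, 5, 11, 7, 15, 4, 9, 14, 13, 17, 8]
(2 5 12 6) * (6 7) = (2 5 12 7 6) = [0, 1, 5, 3, 4, 12, 2, 6, 8, 9, 10, 11, 7]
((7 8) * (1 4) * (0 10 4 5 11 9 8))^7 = (0 8 11 1 10 7 9 5 4)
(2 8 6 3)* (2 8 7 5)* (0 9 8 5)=(0 9 8 6 3 5 2 7)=[9, 1, 7, 5, 4, 2, 3, 0, 6, 8]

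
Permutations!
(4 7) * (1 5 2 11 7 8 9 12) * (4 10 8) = (1 5 2 11 7 10 8 9 12) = [0, 5, 11, 3, 4, 2, 6, 10, 9, 12, 8, 7, 1]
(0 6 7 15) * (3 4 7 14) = (0 6 14 3 4 7 15) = [6, 1, 2, 4, 7, 5, 14, 15, 8, 9, 10, 11, 12, 13, 3, 0]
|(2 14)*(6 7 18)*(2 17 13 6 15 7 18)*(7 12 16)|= 10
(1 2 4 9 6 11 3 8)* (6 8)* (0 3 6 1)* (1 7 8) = [3, 2, 4, 7, 9, 5, 11, 8, 0, 1, 10, 6] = (0 3 7 8)(1 2 4 9)(6 11)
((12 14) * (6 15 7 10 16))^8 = ((6 15 7 10 16)(12 14))^8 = (6 10 15 16 7)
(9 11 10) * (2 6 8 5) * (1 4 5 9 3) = (1 4 5 2 6 8 9 11 10 3) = [0, 4, 6, 1, 5, 2, 8, 7, 9, 11, 3, 10]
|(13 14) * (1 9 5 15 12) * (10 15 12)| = |(1 9 5 12)(10 15)(13 14)| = 4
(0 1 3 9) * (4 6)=(0 1 3 9)(4 6)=[1, 3, 2, 9, 6, 5, 4, 7, 8, 0]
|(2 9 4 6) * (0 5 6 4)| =|(0 5 6 2 9)| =5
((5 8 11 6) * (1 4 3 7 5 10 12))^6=(1 11 3 10 5)(4 6 7 12 8)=((1 4 3 7 5 8 11 6 10 12))^6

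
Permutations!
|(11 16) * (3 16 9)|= 4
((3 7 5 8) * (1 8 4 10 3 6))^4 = ((1 8 6)(3 7 5 4 10))^4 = (1 8 6)(3 10 4 5 7)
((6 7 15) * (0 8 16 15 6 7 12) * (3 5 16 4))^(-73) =((0 8 4 3 5 16 15 7 6 12))^(-73) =(0 7 5 8 6 16 4 12 15 3)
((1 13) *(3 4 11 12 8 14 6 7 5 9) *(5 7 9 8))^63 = ((1 13)(3 4 11 12 5 8 14 6 9))^63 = (14)(1 13)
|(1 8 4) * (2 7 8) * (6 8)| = 6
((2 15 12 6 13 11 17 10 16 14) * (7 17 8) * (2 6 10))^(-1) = ((2 15 12 10 16 14 6 13 11 8 7 17))^(-1) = (2 17 7 8 11 13 6 14 16 10 12 15)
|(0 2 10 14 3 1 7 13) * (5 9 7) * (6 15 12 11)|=|(0 2 10 14 3 1 5 9 7 13)(6 15 12 11)|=20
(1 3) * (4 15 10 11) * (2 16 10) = (1 3)(2 16 10 11 4 15) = [0, 3, 16, 1, 15, 5, 6, 7, 8, 9, 11, 4, 12, 13, 14, 2, 10]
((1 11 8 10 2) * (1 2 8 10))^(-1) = (1 8 10 11)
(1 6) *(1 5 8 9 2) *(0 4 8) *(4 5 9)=[5, 6, 1, 3, 8, 0, 9, 7, 4, 2]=(0 5)(1 6 9 2)(4 8)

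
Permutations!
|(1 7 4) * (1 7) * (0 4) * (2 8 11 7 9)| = 7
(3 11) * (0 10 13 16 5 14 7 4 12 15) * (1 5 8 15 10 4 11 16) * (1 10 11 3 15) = (0 4 12 11 15)(1 5 14 7 3 16 8)(10 13) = [4, 5, 2, 16, 12, 14, 6, 3, 1, 9, 13, 15, 11, 10, 7, 0, 8]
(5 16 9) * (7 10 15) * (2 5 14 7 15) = (2 5 16 9 14 7 10) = [0, 1, 5, 3, 4, 16, 6, 10, 8, 14, 2, 11, 12, 13, 7, 15, 9]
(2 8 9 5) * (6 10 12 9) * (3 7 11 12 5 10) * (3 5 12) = (2 8 6 5)(3 7 11)(9 10 12) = [0, 1, 8, 7, 4, 2, 5, 11, 6, 10, 12, 3, 9]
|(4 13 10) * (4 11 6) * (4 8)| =|(4 13 10 11 6 8)| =6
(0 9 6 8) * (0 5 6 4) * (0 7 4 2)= [9, 1, 0, 3, 7, 6, 8, 4, 5, 2]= (0 9 2)(4 7)(5 6 8)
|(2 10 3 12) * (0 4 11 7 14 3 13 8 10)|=|(0 4 11 7 14 3 12 2)(8 10 13)|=24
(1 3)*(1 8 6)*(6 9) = (1 3 8 9 6) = [0, 3, 2, 8, 4, 5, 1, 7, 9, 6]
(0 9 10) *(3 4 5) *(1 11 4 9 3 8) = (0 3 9 10)(1 11 4 5 8) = [3, 11, 2, 9, 5, 8, 6, 7, 1, 10, 0, 4]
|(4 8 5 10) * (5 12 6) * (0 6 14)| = 8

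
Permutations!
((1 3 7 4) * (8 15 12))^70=(1 7)(3 4)(8 15 12)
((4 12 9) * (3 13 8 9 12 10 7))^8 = (3 13 8 9 4 10 7)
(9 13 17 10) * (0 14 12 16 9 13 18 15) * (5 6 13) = (0 14 12 16 9 18 15)(5 6 13 17 10) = [14, 1, 2, 3, 4, 6, 13, 7, 8, 18, 5, 11, 16, 17, 12, 0, 9, 10, 15]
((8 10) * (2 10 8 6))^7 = (2 10 6)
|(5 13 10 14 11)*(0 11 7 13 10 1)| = 8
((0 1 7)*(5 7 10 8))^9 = (0 8)(1 5)(7 10) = ((0 1 10 8 5 7))^9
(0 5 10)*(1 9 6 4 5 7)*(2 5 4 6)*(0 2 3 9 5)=(0 7 1 5 10 2)(3 9)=[7, 5, 0, 9, 4, 10, 6, 1, 8, 3, 2]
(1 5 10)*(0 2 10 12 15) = (0 2 10 1 5 12 15) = [2, 5, 10, 3, 4, 12, 6, 7, 8, 9, 1, 11, 15, 13, 14, 0]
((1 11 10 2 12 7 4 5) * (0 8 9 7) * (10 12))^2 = ((0 8 9 7 4 5 1 11 12)(2 10))^2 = (0 9 4 1 12 8 7 5 11)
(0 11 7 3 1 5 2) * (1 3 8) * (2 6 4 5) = (0 11 7 8 1 2)(4 5 6) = [11, 2, 0, 3, 5, 6, 4, 8, 1, 9, 10, 7]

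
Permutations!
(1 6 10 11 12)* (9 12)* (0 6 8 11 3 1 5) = (0 6 10 3 1 8 11 9 12 5) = [6, 8, 2, 1, 4, 0, 10, 7, 11, 12, 3, 9, 5]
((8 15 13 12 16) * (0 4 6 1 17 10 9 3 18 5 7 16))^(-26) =((0 4 6 1 17 10 9 3 18 5 7 16 8 15 13 12))^(-26) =(0 9 8 6 18 13 17 7)(1 5 12 10 16 4 3 15)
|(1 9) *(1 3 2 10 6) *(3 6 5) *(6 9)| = 4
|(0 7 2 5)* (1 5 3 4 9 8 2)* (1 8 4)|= |(0 7 8 2 3 1 5)(4 9)|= 14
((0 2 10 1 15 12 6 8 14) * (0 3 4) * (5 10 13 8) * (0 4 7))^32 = (0 14 2 3 13 7 8)(1 12 5)(6 10 15)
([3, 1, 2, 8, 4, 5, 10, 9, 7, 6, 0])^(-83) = [3, 1, 2, 8, 4, 5, 10, 9, 7, 6, 0]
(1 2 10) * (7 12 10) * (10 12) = (12)(1 2 7 10) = [0, 2, 7, 3, 4, 5, 6, 10, 8, 9, 1, 11, 12]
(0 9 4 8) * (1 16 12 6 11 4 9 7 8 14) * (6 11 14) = (0 7 8)(1 16 12 11 4 6 14) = [7, 16, 2, 3, 6, 5, 14, 8, 0, 9, 10, 4, 11, 13, 1, 15, 12]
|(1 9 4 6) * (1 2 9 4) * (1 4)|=4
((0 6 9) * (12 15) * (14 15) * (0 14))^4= (0 15 9)(6 12 14)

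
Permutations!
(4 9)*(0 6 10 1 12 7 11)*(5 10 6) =(0 5 10 1 12 7 11)(4 9) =[5, 12, 2, 3, 9, 10, 6, 11, 8, 4, 1, 0, 7]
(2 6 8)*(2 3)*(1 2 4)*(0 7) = [7, 2, 6, 4, 1, 5, 8, 0, 3] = (0 7)(1 2 6 8 3 4)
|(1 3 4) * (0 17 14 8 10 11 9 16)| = |(0 17 14 8 10 11 9 16)(1 3 4)| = 24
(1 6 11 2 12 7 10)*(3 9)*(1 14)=(1 6 11 2 12 7 10 14)(3 9)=[0, 6, 12, 9, 4, 5, 11, 10, 8, 3, 14, 2, 7, 13, 1]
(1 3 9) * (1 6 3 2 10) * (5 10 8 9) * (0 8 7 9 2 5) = (0 8 2 7 9 6 3)(1 5 10) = [8, 5, 7, 0, 4, 10, 3, 9, 2, 6, 1]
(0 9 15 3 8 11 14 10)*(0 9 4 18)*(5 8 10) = (0 4 18)(3 10 9 15)(5 8 11 14) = [4, 1, 2, 10, 18, 8, 6, 7, 11, 15, 9, 14, 12, 13, 5, 3, 16, 17, 0]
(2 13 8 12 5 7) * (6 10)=(2 13 8 12 5 7)(6 10)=[0, 1, 13, 3, 4, 7, 10, 2, 12, 9, 6, 11, 5, 8]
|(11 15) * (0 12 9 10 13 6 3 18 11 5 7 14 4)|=|(0 12 9 10 13 6 3 18 11 15 5 7 14 4)|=14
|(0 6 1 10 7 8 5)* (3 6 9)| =9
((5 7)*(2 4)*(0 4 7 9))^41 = (0 9 5 7 2 4)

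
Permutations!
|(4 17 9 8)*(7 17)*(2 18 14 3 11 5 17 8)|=|(2 18 14 3 11 5 17 9)(4 7 8)|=24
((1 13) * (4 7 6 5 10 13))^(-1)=((1 4 7 6 5 10 13))^(-1)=(1 13 10 5 6 7 4)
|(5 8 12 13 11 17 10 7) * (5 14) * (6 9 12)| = 11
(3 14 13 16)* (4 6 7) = [0, 1, 2, 14, 6, 5, 7, 4, 8, 9, 10, 11, 12, 16, 13, 15, 3] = (3 14 13 16)(4 6 7)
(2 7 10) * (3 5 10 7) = (2 3 5 10) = [0, 1, 3, 5, 4, 10, 6, 7, 8, 9, 2]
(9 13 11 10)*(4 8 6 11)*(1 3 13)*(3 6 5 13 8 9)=(1 6 11 10 3 8 5 13 4 9)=[0, 6, 2, 8, 9, 13, 11, 7, 5, 1, 3, 10, 12, 4]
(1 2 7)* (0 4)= (0 4)(1 2 7)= [4, 2, 7, 3, 0, 5, 6, 1]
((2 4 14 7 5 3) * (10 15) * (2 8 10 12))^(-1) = (2 12 15 10 8 3 5 7 14 4)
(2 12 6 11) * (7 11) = (2 12 6 7 11) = [0, 1, 12, 3, 4, 5, 7, 11, 8, 9, 10, 2, 6]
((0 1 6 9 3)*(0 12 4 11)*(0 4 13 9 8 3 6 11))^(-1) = (0 4 11 1)(3 8 6 9 13 12)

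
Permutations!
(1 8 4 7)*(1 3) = (1 8 4 7 3) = [0, 8, 2, 1, 7, 5, 6, 3, 4]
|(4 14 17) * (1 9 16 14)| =|(1 9 16 14 17 4)| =6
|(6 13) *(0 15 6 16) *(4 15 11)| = |(0 11 4 15 6 13 16)| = 7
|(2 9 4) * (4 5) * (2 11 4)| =6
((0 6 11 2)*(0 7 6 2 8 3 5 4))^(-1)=(0 4 5 3 8 11 6 7 2)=((0 2 7 6 11 8 3 5 4))^(-1)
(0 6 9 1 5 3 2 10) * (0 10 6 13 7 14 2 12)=(0 13 7 14 2 6 9 1 5 3 12)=[13, 5, 6, 12, 4, 3, 9, 14, 8, 1, 10, 11, 0, 7, 2]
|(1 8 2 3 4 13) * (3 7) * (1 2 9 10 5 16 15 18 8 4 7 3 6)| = |(1 4 13 2 3 7 6)(5 16 15 18 8 9 10)| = 7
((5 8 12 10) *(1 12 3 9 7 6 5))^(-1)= ((1 12 10)(3 9 7 6 5 8))^(-1)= (1 10 12)(3 8 5 6 7 9)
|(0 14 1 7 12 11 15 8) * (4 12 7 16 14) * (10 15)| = 21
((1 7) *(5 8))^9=(1 7)(5 8)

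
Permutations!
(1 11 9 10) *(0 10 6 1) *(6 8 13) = (0 10)(1 11 9 8 13 6) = [10, 11, 2, 3, 4, 5, 1, 7, 13, 8, 0, 9, 12, 6]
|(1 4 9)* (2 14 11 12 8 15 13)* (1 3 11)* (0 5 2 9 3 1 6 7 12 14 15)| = 15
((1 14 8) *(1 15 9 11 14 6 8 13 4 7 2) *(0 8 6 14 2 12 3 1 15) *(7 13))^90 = (2 9)(11 15)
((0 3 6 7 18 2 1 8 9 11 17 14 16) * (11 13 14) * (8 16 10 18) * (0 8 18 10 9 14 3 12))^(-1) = ((0 12)(1 16 8 14 9 13 3 6 7 18 2)(11 17))^(-1) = (0 12)(1 2 18 7 6 3 13 9 14 8 16)(11 17)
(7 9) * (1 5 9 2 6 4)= (1 5 9 7 2 6 4)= [0, 5, 6, 3, 1, 9, 4, 2, 8, 7]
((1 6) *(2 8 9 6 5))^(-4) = ((1 5 2 8 9 6))^(-4) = (1 2 9)(5 8 6)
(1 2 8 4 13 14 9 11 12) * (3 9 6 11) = [0, 2, 8, 9, 13, 5, 11, 7, 4, 3, 10, 12, 1, 14, 6] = (1 2 8 4 13 14 6 11 12)(3 9)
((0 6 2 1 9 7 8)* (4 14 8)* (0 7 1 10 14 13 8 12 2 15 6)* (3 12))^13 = (1 9)(2 3 10 12 14)(4 13 8 7)(6 15)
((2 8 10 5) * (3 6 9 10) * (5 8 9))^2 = (2 10 3 5 9 8 6)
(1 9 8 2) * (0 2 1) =(0 2)(1 9 8) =[2, 9, 0, 3, 4, 5, 6, 7, 1, 8]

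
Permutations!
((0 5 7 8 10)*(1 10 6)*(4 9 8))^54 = ((0 5 7 4 9 8 6 1 10))^54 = (10)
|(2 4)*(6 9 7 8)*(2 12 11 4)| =12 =|(4 12 11)(6 9 7 8)|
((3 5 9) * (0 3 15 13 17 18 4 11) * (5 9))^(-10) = ((0 3 9 15 13 17 18 4 11))^(-10) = (0 11 4 18 17 13 15 9 3)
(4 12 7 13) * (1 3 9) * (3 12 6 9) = (1 12 7 13 4 6 9) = [0, 12, 2, 3, 6, 5, 9, 13, 8, 1, 10, 11, 7, 4]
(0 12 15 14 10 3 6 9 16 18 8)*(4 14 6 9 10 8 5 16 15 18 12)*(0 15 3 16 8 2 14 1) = (0 4 1)(2 14)(3 9)(5 8 15 6 10 16 12 18) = [4, 0, 14, 9, 1, 8, 10, 7, 15, 3, 16, 11, 18, 13, 2, 6, 12, 17, 5]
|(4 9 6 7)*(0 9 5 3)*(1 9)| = 8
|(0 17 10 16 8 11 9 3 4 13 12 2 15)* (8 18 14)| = |(0 17 10 16 18 14 8 11 9 3 4 13 12 2 15)| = 15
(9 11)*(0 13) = [13, 1, 2, 3, 4, 5, 6, 7, 8, 11, 10, 9, 12, 0] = (0 13)(9 11)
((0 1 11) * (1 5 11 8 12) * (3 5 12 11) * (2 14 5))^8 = (14)(0 8 12 11 1)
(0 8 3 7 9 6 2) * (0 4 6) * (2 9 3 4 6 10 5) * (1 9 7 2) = (0 8 4 10 5 1 9)(2 6 7 3) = [8, 9, 6, 2, 10, 1, 7, 3, 4, 0, 5]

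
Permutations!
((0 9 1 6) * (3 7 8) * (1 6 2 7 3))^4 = ((0 9 6)(1 2 7 8))^4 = (0 9 6)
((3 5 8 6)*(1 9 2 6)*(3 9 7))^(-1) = ((1 7 3 5 8)(2 6 9))^(-1) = (1 8 5 3 7)(2 9 6)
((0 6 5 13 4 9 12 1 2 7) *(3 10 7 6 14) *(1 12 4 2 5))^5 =(14)(4 9)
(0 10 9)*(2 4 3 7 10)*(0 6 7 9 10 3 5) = (10)(0 2 4 5)(3 9 6 7) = [2, 1, 4, 9, 5, 0, 7, 3, 8, 6, 10]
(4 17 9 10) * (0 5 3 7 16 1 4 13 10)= (0 5 3 7 16 1 4 17 9)(10 13)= [5, 4, 2, 7, 17, 3, 6, 16, 8, 0, 13, 11, 12, 10, 14, 15, 1, 9]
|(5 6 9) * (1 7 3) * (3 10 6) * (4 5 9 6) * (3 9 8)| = |(1 7 10 4 5 9 8 3)| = 8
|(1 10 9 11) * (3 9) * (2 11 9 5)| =|(1 10 3 5 2 11)| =6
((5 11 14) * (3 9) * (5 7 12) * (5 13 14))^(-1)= (3 9)(5 11)(7 14 13 12)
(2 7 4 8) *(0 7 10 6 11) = (0 7 4 8 2 10 6 11) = [7, 1, 10, 3, 8, 5, 11, 4, 2, 9, 6, 0]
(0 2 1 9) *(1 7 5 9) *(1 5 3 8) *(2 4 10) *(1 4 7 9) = [7, 5, 9, 8, 10, 1, 6, 3, 4, 0, 2] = (0 7 3 8 4 10 2 9)(1 5)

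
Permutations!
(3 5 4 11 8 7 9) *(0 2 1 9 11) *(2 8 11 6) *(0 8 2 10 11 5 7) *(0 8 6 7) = (0 2 1 9 3)(4 6 10 11 5) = [2, 9, 1, 0, 6, 4, 10, 7, 8, 3, 11, 5]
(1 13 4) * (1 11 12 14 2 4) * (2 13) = [0, 2, 4, 3, 11, 5, 6, 7, 8, 9, 10, 12, 14, 1, 13] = (1 2 4 11 12 14 13)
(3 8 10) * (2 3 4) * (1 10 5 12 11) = [0, 10, 3, 8, 2, 12, 6, 7, 5, 9, 4, 1, 11] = (1 10 4 2 3 8 5 12 11)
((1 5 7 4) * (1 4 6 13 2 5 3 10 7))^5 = (1 13 10 5 6 3 2 7)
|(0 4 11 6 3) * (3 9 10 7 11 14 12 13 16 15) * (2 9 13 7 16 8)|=|(0 4 14 12 7 11 6 13 8 2 9 10 16 15 3)|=15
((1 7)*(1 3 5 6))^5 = (7)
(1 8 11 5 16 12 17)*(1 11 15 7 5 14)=(1 8 15 7 5 16 12 17 11 14)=[0, 8, 2, 3, 4, 16, 6, 5, 15, 9, 10, 14, 17, 13, 1, 7, 12, 11]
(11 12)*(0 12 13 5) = (0 12 11 13 5) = [12, 1, 2, 3, 4, 0, 6, 7, 8, 9, 10, 13, 11, 5]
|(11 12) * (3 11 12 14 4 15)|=5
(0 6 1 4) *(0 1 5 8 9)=[6, 4, 2, 3, 1, 8, 5, 7, 9, 0]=(0 6 5 8 9)(1 4)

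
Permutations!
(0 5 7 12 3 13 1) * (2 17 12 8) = (0 5 7 8 2 17 12 3 13 1) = [5, 0, 17, 13, 4, 7, 6, 8, 2, 9, 10, 11, 3, 1, 14, 15, 16, 12]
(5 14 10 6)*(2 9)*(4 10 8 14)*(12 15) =(2 9)(4 10 6 5)(8 14)(12 15) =[0, 1, 9, 3, 10, 4, 5, 7, 14, 2, 6, 11, 15, 13, 8, 12]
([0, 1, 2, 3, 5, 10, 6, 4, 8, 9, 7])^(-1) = [0, 1, 2, 3, 7, 4, 6, 10, 8, 9, 5]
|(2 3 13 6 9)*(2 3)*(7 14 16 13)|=7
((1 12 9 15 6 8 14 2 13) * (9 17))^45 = ((1 12 17 9 15 6 8 14 2 13))^45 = (1 6)(2 9)(8 12)(13 15)(14 17)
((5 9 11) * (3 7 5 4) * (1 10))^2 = ((1 10)(3 7 5 9 11 4))^2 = (3 5 11)(4 7 9)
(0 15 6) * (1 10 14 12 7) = (0 15 6)(1 10 14 12 7) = [15, 10, 2, 3, 4, 5, 0, 1, 8, 9, 14, 11, 7, 13, 12, 6]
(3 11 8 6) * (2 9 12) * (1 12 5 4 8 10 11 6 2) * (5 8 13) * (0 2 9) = [2, 12, 0, 6, 13, 4, 3, 7, 9, 8, 11, 10, 1, 5] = (0 2)(1 12)(3 6)(4 13 5)(8 9)(10 11)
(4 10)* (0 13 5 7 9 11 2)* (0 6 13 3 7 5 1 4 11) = (0 3 7 9)(1 4 10 11 2 6 13) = [3, 4, 6, 7, 10, 5, 13, 9, 8, 0, 11, 2, 12, 1]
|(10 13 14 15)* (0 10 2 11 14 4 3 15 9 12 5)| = 12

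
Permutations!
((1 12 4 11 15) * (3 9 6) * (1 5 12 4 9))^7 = (1 6 12 15 4 3 9 5 11)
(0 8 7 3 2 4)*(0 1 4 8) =(1 4)(2 8 7 3) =[0, 4, 8, 2, 1, 5, 6, 3, 7]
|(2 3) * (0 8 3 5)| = 5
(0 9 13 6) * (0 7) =[9, 1, 2, 3, 4, 5, 7, 0, 8, 13, 10, 11, 12, 6] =(0 9 13 6 7)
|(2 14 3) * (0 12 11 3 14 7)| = |(14)(0 12 11 3 2 7)| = 6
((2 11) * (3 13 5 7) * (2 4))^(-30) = (3 5)(7 13)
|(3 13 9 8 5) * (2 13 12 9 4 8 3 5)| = |(2 13 4 8)(3 12 9)| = 12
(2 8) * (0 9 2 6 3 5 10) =(0 9 2 8 6 3 5 10) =[9, 1, 8, 5, 4, 10, 3, 7, 6, 2, 0]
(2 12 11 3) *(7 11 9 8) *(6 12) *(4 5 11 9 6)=[0, 1, 4, 2, 5, 11, 12, 9, 7, 8, 10, 3, 6]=(2 4 5 11 3)(6 12)(7 9 8)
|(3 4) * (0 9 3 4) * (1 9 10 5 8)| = 7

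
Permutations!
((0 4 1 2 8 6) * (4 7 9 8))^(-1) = (0 6 8 9 7)(1 4 2)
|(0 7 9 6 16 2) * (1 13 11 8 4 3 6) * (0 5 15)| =14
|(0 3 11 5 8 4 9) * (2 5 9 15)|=|(0 3 11 9)(2 5 8 4 15)|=20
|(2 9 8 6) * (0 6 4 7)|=|(0 6 2 9 8 4 7)|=7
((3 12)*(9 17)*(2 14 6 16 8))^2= ((2 14 6 16 8)(3 12)(9 17))^2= (17)(2 6 8 14 16)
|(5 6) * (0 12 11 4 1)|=|(0 12 11 4 1)(5 6)|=10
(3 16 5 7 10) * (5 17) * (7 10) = (3 16 17 5 10) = [0, 1, 2, 16, 4, 10, 6, 7, 8, 9, 3, 11, 12, 13, 14, 15, 17, 5]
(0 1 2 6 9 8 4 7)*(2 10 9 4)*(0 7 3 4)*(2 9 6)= (0 1 10 6)(3 4)(8 9)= [1, 10, 2, 4, 3, 5, 0, 7, 9, 8, 6]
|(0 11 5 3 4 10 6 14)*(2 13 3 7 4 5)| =|(0 11 2 13 3 5 7 4 10 6 14)| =11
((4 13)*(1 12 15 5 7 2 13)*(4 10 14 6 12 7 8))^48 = (15)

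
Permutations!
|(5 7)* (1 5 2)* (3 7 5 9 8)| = 6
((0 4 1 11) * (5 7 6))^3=(0 11 1 4)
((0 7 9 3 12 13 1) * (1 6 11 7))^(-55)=(0 1)(3 12 13 6 11 7 9)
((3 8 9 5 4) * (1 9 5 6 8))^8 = (1 9 6 8 5 4 3)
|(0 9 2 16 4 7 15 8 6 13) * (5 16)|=|(0 9 2 5 16 4 7 15 8 6 13)|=11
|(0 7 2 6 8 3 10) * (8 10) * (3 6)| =7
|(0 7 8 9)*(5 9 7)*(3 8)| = 3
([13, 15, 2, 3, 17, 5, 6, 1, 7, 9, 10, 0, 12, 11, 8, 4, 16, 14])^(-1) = (0 11 13)(1 7 8 14 17 4 15)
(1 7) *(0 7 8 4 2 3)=[7, 8, 3, 0, 2, 5, 6, 1, 4]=(0 7 1 8 4 2 3)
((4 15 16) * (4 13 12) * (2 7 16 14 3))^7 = (2 14 4 13 7 3 15 12 16)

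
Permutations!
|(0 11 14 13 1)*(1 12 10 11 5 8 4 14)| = |(0 5 8 4 14 13 12 10 11 1)| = 10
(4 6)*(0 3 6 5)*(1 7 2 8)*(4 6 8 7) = [3, 4, 7, 8, 5, 0, 6, 2, 1] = (0 3 8 1 4 5)(2 7)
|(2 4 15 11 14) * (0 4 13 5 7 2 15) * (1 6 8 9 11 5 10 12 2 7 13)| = |(0 4)(1 6 8 9 11 14 15 5 13 10 12 2)| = 12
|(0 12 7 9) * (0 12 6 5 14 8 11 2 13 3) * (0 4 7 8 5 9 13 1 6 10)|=28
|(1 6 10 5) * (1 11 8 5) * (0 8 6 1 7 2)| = |(0 8 5 11 6 10 7 2)| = 8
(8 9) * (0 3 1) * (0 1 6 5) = (0 3 6 5)(8 9) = [3, 1, 2, 6, 4, 0, 5, 7, 9, 8]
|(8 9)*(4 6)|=|(4 6)(8 9)|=2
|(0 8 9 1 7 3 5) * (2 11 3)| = |(0 8 9 1 7 2 11 3 5)| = 9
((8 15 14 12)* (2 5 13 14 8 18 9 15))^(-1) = (2 8 15 9 18 12 14 13 5)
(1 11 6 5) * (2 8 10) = (1 11 6 5)(2 8 10) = [0, 11, 8, 3, 4, 1, 5, 7, 10, 9, 2, 6]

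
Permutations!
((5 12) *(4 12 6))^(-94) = ((4 12 5 6))^(-94) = (4 5)(6 12)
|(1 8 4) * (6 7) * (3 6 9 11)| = |(1 8 4)(3 6 7 9 11)| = 15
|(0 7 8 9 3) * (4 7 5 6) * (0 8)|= 15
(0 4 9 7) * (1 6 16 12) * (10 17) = (0 4 9 7)(1 6 16 12)(10 17) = [4, 6, 2, 3, 9, 5, 16, 0, 8, 7, 17, 11, 1, 13, 14, 15, 12, 10]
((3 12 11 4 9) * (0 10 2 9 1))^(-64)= (0 1 4 11 12 3 9 2 10)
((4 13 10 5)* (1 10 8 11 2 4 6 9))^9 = (1 9 6 5 10)(2 11 8 13 4)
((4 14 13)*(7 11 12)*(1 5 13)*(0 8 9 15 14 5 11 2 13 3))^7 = ((0 8 9 15 14 1 11 12 7 2 13 4 5 3))^7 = (0 12)(1 5)(2 9)(3 11)(4 14)(7 8)(13 15)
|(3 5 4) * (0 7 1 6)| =|(0 7 1 6)(3 5 4)| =12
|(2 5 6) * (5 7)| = 4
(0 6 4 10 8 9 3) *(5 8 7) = (0 6 4 10 7 5 8 9 3) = [6, 1, 2, 0, 10, 8, 4, 5, 9, 3, 7]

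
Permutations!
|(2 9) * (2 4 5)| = 4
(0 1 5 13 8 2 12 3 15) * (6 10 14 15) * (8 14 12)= [1, 5, 8, 6, 4, 13, 10, 7, 2, 9, 12, 11, 3, 14, 15, 0]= (0 1 5 13 14 15)(2 8)(3 6 10 12)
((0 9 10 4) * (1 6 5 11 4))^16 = (11)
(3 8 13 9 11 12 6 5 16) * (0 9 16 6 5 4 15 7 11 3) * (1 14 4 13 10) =(0 9 3 8 10 1 14 4 15 7 11 12 5 6 13 16) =[9, 14, 2, 8, 15, 6, 13, 11, 10, 3, 1, 12, 5, 16, 4, 7, 0]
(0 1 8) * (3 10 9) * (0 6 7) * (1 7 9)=[7, 8, 2, 10, 4, 5, 9, 0, 6, 3, 1]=(0 7)(1 8 6 9 3 10)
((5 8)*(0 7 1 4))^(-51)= ((0 7 1 4)(5 8))^(-51)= (0 7 1 4)(5 8)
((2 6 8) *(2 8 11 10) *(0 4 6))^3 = ((0 4 6 11 10 2))^3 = (0 11)(2 6)(4 10)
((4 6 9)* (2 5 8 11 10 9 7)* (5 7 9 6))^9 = (2 7)(4 8 10 9 5 11 6)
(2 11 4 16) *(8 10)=(2 11 4 16)(8 10)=[0, 1, 11, 3, 16, 5, 6, 7, 10, 9, 8, 4, 12, 13, 14, 15, 2]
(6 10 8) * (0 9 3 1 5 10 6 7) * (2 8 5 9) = (0 2 8 7)(1 9 3)(5 10) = [2, 9, 8, 1, 4, 10, 6, 0, 7, 3, 5]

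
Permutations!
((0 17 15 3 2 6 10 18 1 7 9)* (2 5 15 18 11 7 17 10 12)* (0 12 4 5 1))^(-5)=(0 15 12)(1 6 11)(2 10 3)(4 7 17)(5 9 18)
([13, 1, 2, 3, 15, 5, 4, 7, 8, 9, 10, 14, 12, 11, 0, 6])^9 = [13, 1, 2, 3, 4, 5, 6, 7, 8, 9, 10, 14, 12, 11, 0, 15]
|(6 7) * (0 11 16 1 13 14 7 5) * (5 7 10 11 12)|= |(0 12 5)(1 13 14 10 11 16)(6 7)|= 6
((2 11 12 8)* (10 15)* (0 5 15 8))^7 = (0 12 11 2 8 10 15 5)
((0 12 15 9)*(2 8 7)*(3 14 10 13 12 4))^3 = (0 14 12)(3 13 9)(4 10 15)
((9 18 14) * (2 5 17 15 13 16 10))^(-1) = ((2 5 17 15 13 16 10)(9 18 14))^(-1) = (2 10 16 13 15 17 5)(9 14 18)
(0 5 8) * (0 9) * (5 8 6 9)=(0 8 5 6 9)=[8, 1, 2, 3, 4, 6, 9, 7, 5, 0]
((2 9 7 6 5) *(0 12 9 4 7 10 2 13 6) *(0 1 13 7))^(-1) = (0 4 2 10 9 12)(1 7 5 6 13)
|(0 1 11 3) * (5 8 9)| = 12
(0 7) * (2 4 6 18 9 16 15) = [7, 1, 4, 3, 6, 5, 18, 0, 8, 16, 10, 11, 12, 13, 14, 2, 15, 17, 9] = (0 7)(2 4 6 18 9 16 15)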